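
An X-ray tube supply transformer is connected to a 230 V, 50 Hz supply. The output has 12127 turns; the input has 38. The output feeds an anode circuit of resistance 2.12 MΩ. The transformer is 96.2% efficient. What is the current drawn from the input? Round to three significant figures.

I_in ≈ 11.5 A

V_out = 230 × 12127/38 = 73400 V.
I_out = V_out/R = 73400/(2.12×10^6) = 0.034623 A.
P_out = V_out I_out = 73400 × 0.034623 = 2541.3 W.
P_in = P_out/η = 2541.3/0.962 = 2641.7 W.
I_in = P_in/V_in = 2641.7/230 = 11.5 A.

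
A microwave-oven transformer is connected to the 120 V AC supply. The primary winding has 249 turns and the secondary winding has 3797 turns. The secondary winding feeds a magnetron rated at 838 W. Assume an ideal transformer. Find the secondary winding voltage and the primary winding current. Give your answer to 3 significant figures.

V_s ≈ 1830 V, I_p ≈ 6.98 A

V_s = V_p × N_s/N_p = 120 × 3797/249 = 1829.9 V.
I_s = P/V_s = 838/1829.9 = 0.45795 A.
I_p = I_s × N_s/N_p = 0.45795 × 3797/249 = 6.98 A.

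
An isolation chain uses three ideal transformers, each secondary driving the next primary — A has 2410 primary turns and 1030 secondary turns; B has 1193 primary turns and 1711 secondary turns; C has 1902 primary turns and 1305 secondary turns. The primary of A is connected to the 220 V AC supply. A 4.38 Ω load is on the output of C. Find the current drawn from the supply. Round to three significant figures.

I_supply ≈ 8.88 A

After A: V = 220.00 × 1030/2410 = 94.025 V.
After B: V = 94.025 × 1711/1193 = 134.85 V.
After C: V = 134.85 × 1305/1902 = 92.524 V.
I_load = 92.524/4.38 = 21.124 A, so P_out = 92.524 × 21.124 = 1954.5 W.
All ideal ⇒ P_in = P_out, so I_supply = 1954.5/220 = 8.88 A.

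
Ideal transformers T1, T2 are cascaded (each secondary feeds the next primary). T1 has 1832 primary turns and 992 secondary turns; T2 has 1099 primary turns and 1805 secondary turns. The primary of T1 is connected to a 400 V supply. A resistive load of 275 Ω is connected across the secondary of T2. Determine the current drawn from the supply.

After T1: V = 400.00 × 992/1832 = 216.59 V.
After T2: V = 216.59 × 1805/1099 = 355.73 V.
I_load = 355.73/275 = 1.2936 A, so P_out = 355.73 × 1.2936 = 460.17 W.
All ideal ⇒ P_in = P_out, so I_supply = 460.17/400 = 1.15 A.

I_supply ≈ 1.15 A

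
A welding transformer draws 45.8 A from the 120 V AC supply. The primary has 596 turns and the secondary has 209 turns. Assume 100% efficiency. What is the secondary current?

I_s ≈ 131 A

I_s/I_p = N_p/N_s, so I_s = 45.8 × 596/209 = 131 A.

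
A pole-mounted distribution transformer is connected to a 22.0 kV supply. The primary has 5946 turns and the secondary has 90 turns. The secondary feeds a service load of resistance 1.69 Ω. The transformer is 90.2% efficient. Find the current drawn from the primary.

I_p ≈ 3.31 A

V_s = 22000 × 90/5946 = 333.00 V.
I_s = V_s/R = 333.00/1.69 = 197.04 A.
P_out = V_s I_s = 333.00 × 197.04 = 65614 W.
P_in = P_out/η = 65614/0.902 = 72742 W.
I_p = P_in/V_p = 72742/22000 = 3.31 A.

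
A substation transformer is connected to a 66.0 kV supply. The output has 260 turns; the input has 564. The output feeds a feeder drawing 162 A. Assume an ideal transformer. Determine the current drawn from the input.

For an ideal transformer I_in N_in = I_out N_out, so I_in = 162 × 260/564 = 74.7 A.

I_in ≈ 74.7 A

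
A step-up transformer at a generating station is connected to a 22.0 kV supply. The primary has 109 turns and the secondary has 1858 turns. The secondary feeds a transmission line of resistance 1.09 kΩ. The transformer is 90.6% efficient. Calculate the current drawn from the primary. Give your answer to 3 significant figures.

V_s = 22000 × 1858/109 = 375010 V.
I_s = V_s/R = 375010/1090 = 344.05 A.
P_out = V_s I_s = 375010 × 344.05 = 1.2902×10^8 W.
P_in = P_out/η = 1.2902×10^8/0.906 = 1.4241×10^8 W.
I_p = P_in/V_p = 1.4241×10^8/22000 = 6470 A.

I_p ≈ 6470 A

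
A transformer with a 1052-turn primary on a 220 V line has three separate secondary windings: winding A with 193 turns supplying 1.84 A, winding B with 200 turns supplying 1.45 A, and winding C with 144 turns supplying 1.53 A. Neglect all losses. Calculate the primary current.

I_p ≈ 0.823 A

V_A = 220 × 193/1052 = 40.361 V; V_B = 220 × 200/1052 = 41.825 V; V_C = 220 × 144/1052 = 30.114 V.
P_out = V_A I_A + V_B I_B + V_C I_C = 40.361×1.84 + 41.825×1.45 + 30.114×1.53 = 74.265 + 60.646 + 46.075 = 180.99 W.
Ideal ⇒ P_in = P_out, so I_p = P_out/V_p = 180.99/220 = 0.823 A.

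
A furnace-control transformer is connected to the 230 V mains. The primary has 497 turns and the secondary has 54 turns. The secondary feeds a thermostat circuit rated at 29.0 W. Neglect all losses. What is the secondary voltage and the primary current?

V_s = V_p × N_s/N_p = 230 × 54/497 = 24.990 V.
I_s = P/V_s = 29.0/24.990 = 1.1605 A.
I_p = I_s × N_s/N_p = 1.1605 × 54/497 = 0.126 A.

V_s ≈ 25.0 V, I_p ≈ 0.126 A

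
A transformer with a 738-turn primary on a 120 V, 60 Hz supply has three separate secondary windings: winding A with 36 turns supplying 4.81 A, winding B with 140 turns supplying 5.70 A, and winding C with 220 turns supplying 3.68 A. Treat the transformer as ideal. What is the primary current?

I_p ≈ 2.41 A

V_A = 120 × 36/738 = 5.8537 V; V_B = 120 × 140/738 = 22.764 V; V_C = 120 × 220/738 = 35.772 V.
P_out = V_A I_A + V_B I_B + V_C I_C = 5.8537×4.81 + 22.764×5.70 + 35.772×3.68 = 28.156 + 129.76 + 131.64 = 289.55 W.
Ideal ⇒ P_in = P_out, so I_p = P_out/V_p = 289.55/120 = 2.41 A.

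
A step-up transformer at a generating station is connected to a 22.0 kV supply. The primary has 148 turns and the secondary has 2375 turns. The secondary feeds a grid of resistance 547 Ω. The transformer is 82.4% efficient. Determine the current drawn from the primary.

I_p ≈ 12600 A

V_s = 22000 × 2375/148 = 353040 V.
I_s = V_s/R = 353040/547 = 645.41 A.
P_out = V_s I_s = 353040 × 645.41 = 2.2786×10^8 W.
P_in = P_out/η = 2.2786×10^8/0.824 = 2.7653×10^8 W.
I_p = P_in/V_p = 2.7653×10^8/22000 = 12600 A.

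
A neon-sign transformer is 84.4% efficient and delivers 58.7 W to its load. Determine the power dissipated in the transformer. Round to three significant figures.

P_loss ≈ 10.8 W

P_in = P_out/η = 58.7/0.844 = 69.5498 W.
P_loss = P_in − P_out = 69.5498 − 58.7 = 10.8 W.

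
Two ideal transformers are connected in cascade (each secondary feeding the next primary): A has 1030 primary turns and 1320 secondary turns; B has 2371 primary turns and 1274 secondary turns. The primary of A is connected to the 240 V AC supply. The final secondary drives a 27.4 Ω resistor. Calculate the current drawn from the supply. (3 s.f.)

After A: V = 240.00 × 1320/1030 = 307.57 V.
After B: V = 307.57 × 1274/2371 = 165.27 V.
I_load = 165.27/27.4 = 6.0316 A, so P_out = 165.27 × 6.0316 = 996.83 W.
All ideal ⇒ P_in = P_out, so I_supply = 996.83/240 = 4.15 A.

I_supply ≈ 4.15 A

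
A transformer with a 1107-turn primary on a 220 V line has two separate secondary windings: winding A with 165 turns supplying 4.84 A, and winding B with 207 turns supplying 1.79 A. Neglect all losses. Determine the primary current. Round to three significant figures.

I_p ≈ 1.06 A

V_A = 220 × 165/1107 = 32.791 V; V_B = 220 × 207/1107 = 41.138 V.
P_out = V_A I_A + V_B I_B = 32.791×4.84 + 41.138×1.79 = 158.71 + 73.637 = 232.35 W.
Ideal ⇒ P_in = P_out, so I_p = P_out/V_p = 232.35/220 = 1.06 A.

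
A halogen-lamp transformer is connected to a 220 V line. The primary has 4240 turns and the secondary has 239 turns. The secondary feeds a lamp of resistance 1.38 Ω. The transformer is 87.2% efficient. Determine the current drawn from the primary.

V_s = 220 × 239/4240 = 12.401 V.
I_s = V_s/R = 12.401/1.38 = 8.9862 A.
P_out = V_s I_s = 12.401 × 8.9862 = 111.44 W.
P_in = P_out/η = 111.44/0.872 = 127.80 W.
I_p = P_in/V_p = 127.80/220 = 0.581 A.

I_p ≈ 0.581 A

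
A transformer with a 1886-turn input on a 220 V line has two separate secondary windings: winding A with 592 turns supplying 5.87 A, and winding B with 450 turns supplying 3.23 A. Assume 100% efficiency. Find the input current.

I_in ≈ 2.61 A

V_A = 220 × 592/1886 = 69.056 V; V_B = 220 × 450/1886 = 52.492 V.
P_out = V_A I_A + V_B I_B = 69.056×5.87 + 52.492×3.23 = 405.36 + 169.55 = 574.91 W.
Ideal ⇒ P_in = P_out, so I_in = P_out/V_in = 574.91/220 = 2.61 A.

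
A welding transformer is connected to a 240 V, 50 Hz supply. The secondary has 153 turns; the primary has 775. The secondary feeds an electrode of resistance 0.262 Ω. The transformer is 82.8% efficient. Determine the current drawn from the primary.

I_p ≈ 43.1 A

V_s = 240 × 153/775 = 47.381 V.
I_s = V_s/R = 47.381/0.262 = 180.84 A.
P_out = V_s I_s = 47.381 × 180.84 = 8568.4 W.
P_in = P_out/η = 8568.4/0.828 = 10348 W.
I_p = P_in/V_p = 10348/240 = 43.1 A.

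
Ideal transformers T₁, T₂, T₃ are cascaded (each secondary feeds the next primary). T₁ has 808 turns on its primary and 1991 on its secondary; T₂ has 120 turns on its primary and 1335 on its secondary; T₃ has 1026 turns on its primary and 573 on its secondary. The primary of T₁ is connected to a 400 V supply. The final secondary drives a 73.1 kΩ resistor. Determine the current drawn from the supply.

I_supply ≈ 1.28 A

Secondary of T₁: V = 400.00 × 1991/808 = 985.64 V.
Secondary of T₂: V = 985.64 × 1335/120 = 10965 V.
Secondary of T₃: V = 10965 × 573/1026 = 6123.9 V.
I_load = 6123.9/73100 = 0.083774 A, so P_out = 6123.9 × 0.083774 = 513.02 W.
All ideal ⇒ P_in = P_out, so I_supply = 513.02/400 = 1.28 A.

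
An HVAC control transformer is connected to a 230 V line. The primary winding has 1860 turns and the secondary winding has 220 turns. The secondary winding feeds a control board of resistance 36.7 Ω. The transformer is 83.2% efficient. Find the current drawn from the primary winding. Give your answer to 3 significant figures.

I_p ≈ 0.105 A

V_s = 230 × 220/1860 = 27.204 V.
I_s = V_s/R = 27.204/36.7 = 0.74126 A.
P_out = V_s I_s = 27.204 × 0.74126 = 20.166 W.
P_in = P_out/η = 20.166/0.832 = 24.237 W.
I_p = P_in/V_p = 24.237/230 = 0.105 A.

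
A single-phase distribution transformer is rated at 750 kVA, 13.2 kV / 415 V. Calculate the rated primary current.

I_p ≈ 56.8 A

I_p = S/V_p = 750000/13200 = 56.8 A.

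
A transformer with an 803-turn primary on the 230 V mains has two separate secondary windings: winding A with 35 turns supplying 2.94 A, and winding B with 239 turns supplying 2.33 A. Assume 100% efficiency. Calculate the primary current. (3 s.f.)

V_A = 230 × 35/803 = 10.025 V; V_B = 230 × 239/803 = 68.456 V.
P_out = V_A I_A + V_B I_B = 10.025×2.94 + 68.456×2.33 = 29.473 + 159.50 = 188.98 W.
Ideal ⇒ P_in = P_out, so I_p = P_out/V_p = 188.98/230 = 0.822 A.

I_p ≈ 0.822 A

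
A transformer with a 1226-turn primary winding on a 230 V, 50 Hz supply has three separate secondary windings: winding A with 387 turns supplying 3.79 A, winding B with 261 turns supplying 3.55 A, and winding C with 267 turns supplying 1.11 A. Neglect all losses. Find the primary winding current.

I_p ≈ 2.19 A

V_A = 230 × 387/1226 = 72.602 V; V_B = 230 × 261/1226 = 48.964 V; V_C = 230 × 267/1226 = 50.090 V.
P_out = V_A I_A + V_B I_B + V_C I_C = 72.602×3.79 + 48.964×3.55 + 50.090×1.11 = 275.16 + 173.82 + 55.600 = 504.58 W.
Ideal ⇒ P_in = P_out, so I_p = P_out/V_p = 504.58/230 = 2.19 A.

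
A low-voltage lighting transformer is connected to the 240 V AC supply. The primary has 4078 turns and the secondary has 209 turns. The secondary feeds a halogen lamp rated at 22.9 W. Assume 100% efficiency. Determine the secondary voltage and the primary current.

V_s = V_p × N_s/N_p = 240 × 209/4078 = 12.300 V.
I_s = P/V_s = 22.9/12.300 = 1.8618 A.
I_p = I_s × N_s/N_p = 1.8618 × 209/4078 = 0.0954 A.

V_s ≈ 12.3 V, I_p ≈ 0.0954 A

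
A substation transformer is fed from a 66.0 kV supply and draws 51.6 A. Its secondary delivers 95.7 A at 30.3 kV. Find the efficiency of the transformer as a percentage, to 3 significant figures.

P_in = 66000 × 51.6 = 3.40560×10^6 W.
P_out = 30300 × 95.7 = 2.89971×10^6 W.
η = P_out/P_in = 2.89971×10^6/(3.40560×10^6) = 0.851.

η ≈ 85.1%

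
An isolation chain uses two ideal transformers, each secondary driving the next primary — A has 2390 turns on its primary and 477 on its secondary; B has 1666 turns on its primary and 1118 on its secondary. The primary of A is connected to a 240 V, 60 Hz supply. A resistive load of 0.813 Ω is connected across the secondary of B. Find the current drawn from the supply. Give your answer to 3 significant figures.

I_supply ≈ 5.30 A

Secondary of A: V = 240.00 × 477/2390 = 47.900 V.
Secondary of B: V = 47.900 × 1118/1666 = 32.144 V.
I_load = 32.144/0.813 = 39.537 A, so P_out = 32.144 × 39.537 = 1270.9 W.
All ideal ⇒ P_in = P_out, so I_supply = 1270.9/240 = 5.30 A.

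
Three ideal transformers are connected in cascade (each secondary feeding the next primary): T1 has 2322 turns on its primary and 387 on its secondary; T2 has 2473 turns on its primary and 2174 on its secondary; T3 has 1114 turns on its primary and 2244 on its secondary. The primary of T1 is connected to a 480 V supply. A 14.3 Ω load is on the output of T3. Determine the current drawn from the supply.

I_supply ≈ 2.92 A

After T1: V = 480.00 × 387/2322 = 80.000 V.
After T2: V = 80.000 × 2174/2473 = 70.328 V.
After T3: V = 70.328 × 2244/1114 = 141.67 V.
I_load = 141.67/14.3 = 9.9067 A, so P_out = 141.67 × 9.9067 = 1403.4 W.
All ideal ⇒ P_in = P_out, so I_supply = 1403.4/480 = 2.92 A.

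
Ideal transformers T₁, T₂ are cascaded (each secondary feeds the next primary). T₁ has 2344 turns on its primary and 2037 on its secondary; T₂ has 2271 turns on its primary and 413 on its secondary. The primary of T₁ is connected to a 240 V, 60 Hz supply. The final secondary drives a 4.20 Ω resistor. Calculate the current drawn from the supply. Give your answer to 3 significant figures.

I_supply ≈ 1.43 A

Secondary of T₁: V = 240.00 × 2037/2344 = 208.57 V.
Secondary of T₂: V = 208.57 × 413/2271 = 37.930 V.
I_load = 37.930/4.20 = 9.0308 A, so P_out = 37.930 × 9.0308 = 342.54 W.
All ideal ⇒ P_in = P_out, so I_supply = 342.54/240 = 1.43 A.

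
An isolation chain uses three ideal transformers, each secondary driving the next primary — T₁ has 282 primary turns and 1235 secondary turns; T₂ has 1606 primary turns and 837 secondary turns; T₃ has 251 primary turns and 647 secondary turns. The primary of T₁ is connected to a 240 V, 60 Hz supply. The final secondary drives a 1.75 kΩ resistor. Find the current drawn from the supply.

After T₁: V = 240.00 × 1235/282 = 1051.1 V.
After T₂: V = 1051.1 × 837/1606 = 547.78 V.
After T₃: V = 547.78 × 647/251 = 1412.0 V.
I_load = 1412.0/1750 = 0.80687 A, so P_out = 1412.0 × 0.80687 = 1139.3 W.
All ideal ⇒ P_in = P_out, so I_supply = 1139.3/240 = 4.75 A.

I_supply ≈ 4.75 A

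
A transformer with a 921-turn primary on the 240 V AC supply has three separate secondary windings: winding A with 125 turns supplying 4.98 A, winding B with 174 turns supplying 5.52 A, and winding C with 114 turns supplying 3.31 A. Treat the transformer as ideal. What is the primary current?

I_p ≈ 2.13 A

V_A = 240 × 125/921 = 32.573 V; V_B = 240 × 174/921 = 45.342 V; V_C = 240 × 114/921 = 29.707 V.
P_out = V_A I_A + V_B I_B + V_C I_C = 32.573×4.98 + 45.342×5.52 + 29.707×3.31 = 162.21 + 250.29 + 98.330 = 510.83 W.
Ideal ⇒ P_in = P_out, so I_p = P_out/V_p = 510.83/240 = 2.13 A.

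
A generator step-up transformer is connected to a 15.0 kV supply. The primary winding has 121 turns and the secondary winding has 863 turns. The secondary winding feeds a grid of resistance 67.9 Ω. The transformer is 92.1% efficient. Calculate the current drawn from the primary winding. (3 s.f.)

I_p ≈ 12200 A

V_s = 15000 × 863/121 = 106980 V.
I_s = V_s/R = 106980/67.9 = 1575.6 A.
P_out = V_s I_s = 106980 × 1575.6 = 1.6856×10^8 W.
P_in = P_out/η = 1.6856×10^8/0.921 = 1.8302×10^8 W.
I_p = P_in/V_p = 1.8302×10^8/15000 = 12200 A.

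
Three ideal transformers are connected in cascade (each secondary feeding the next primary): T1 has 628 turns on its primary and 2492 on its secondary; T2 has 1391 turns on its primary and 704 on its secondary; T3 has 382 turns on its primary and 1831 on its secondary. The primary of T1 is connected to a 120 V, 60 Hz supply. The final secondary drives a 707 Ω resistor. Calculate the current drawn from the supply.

I_supply ≈ 15.7 A

Secondary of T1: V = 120.00 × 2492/628 = 476.18 V.
Secondary of T2: V = 476.18 × 704/1391 = 241.00 V.
Secondary of T3: V = 241.00 × 1831/382 = 1155.2 V.
I_load = 1155.2/707 = 1.6339 A, so P_out = 1155.2 × 1.6339 = 1887.4 W.
All ideal ⇒ P_in = P_out, so I_supply = 1887.4/120 = 15.7 A.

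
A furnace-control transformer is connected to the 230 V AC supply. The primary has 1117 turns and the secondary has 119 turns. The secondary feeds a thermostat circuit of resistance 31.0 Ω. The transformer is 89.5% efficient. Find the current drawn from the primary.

V_s = 230 × 119/1117 = 24.503 V.
I_s = V_s/R = 24.503/31.0 = 0.79042 A.
P_out = V_s I_s = 24.503 × 0.79042 = 19.368 W.
P_in = P_out/η = 19.368/0.895 = 21.640 W.
I_p = P_in/V_p = 21.640/230 = 0.0941 A.

I_p ≈ 0.0941 A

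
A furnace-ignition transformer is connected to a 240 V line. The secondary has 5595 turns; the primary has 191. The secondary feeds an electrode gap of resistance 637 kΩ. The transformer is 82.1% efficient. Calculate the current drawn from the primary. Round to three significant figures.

V_s = 240 × 5595/191 = 7030.4 V.
I_s = V_s/R = 7030.4/637000 = 0.011037 A.
P_out = V_s I_s = 7030.4 × 0.011037 = 77.592 W.
P_in = P_out/η = 77.592/0.821 = 94.509 W.
I_p = P_in/V_p = 94.509/240 = 0.394 A.

I_p ≈ 0.394 A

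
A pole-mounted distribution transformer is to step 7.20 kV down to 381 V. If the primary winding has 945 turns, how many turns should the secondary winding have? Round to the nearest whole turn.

N_s/N_p = V_s/V_p, so N_s = 945 × 381/7200 = 50.0 ≈ 50 turns.

N_s = 50 turns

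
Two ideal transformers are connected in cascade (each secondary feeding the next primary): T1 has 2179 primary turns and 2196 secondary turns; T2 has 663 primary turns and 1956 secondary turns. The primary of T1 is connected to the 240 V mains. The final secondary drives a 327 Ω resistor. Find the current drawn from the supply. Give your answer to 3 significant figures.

Secondary of T1: V = 240.00 × 2196/2179 = 241.87 V.
Secondary of T2: V = 241.87 × 1956/663 = 713.58 V.
I_load = 713.58/327 = 2.1822 A, so P_out = 713.58 × 2.1822 = 1557.2 W.
All ideal ⇒ P_in = P_out, so I_supply = 1557.2/240 = 6.49 A.

I_supply ≈ 6.49 A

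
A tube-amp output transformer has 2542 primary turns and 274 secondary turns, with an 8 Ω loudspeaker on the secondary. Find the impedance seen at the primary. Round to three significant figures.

Z_p ≈ 689 Ω

Z_p = (N_p/N_s)² × Z_s = (2542/274)² × 8 = 689 Ω.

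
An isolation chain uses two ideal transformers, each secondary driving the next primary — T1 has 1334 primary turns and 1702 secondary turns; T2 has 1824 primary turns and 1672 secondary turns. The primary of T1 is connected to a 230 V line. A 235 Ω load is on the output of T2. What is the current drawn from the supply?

I_supply ≈ 1.34 A

After T1: V = 230.00 × 1702/1334 = 293.45 V.
After T2: V = 293.45 × 1672/1824 = 268.99 V.
I_load = 268.99/235 = 1.1447 A, so P_out = 268.99 × 1.1447 = 307.91 W.
All ideal ⇒ P_in = P_out, so I_supply = 307.91/230 = 1.34 A.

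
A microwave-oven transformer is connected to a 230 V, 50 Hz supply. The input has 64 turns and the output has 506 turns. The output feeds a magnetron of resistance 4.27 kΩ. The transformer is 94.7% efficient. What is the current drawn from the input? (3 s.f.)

I_in ≈ 3.56 A

V_out = 230 × 506/64 = 1818.4 V.
I_out = V_out/R = 1818.4/4270 = 0.42586 A.
P_out = V_out I_out = 1818.4 × 0.42586 = 774.41 W.
P_in = P_out/η = 774.41/0.947 = 817.75 W.
I_in = P_in/V_in = 817.75/230 = 3.56 A.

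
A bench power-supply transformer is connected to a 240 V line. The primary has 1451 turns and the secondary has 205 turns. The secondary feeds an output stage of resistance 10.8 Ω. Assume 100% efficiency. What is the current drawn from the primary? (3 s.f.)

V_s = V_p × N_s/N_p = 240 × 205/1451 = 33.908 V.
I_s = V_s/R = 33.908/10.8 = 3.1396 A.
For an ideal transformer I_p N_p = I_s N_s, so I_p = 3.1396 × 205/1451 = 0.444 A.

I_p ≈ 0.444 A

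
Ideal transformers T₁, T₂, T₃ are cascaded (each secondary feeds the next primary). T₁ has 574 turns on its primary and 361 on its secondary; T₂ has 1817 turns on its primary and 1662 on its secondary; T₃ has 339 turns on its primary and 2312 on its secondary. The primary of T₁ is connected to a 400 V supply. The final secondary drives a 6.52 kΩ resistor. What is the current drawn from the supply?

I_supply ≈ 0.944 A

After T₁: V = 400.00 × 361/574 = 251.57 V.
After T₂: V = 251.57 × 1662/1817 = 230.11 V.
After T₃: V = 230.11 × 2312/339 = 1569.3 V.
I_load = 1569.3/6520 = 0.24070 A, so P_out = 1569.3 × 0.24070 = 377.74 W.
All ideal ⇒ P_in = P_out, so I_supply = 377.74/400 = 0.944 A.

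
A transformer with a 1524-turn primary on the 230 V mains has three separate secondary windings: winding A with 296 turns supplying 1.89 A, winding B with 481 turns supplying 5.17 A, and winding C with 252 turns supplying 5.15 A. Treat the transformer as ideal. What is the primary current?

V_A = 230 × 296/1524 = 44.672 V; V_B = 230 × 481/1524 = 72.592 V; V_C = 230 × 252/1524 = 38.031 V.
P_out = V_A I_A + V_B I_B + V_C I_C = 44.672×1.89 + 72.592×5.17 + 38.031×5.15 = 84.430 + 375.30 + 195.86 = 655.59 W.
Ideal ⇒ P_in = P_out, so I_p = P_out/V_p = 655.59/230 = 2.85 A.

I_p ≈ 2.85 A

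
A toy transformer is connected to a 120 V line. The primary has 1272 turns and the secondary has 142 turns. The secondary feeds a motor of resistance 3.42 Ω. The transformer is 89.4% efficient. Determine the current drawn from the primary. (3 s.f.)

V_s = 120 × 142/1272 = 13.396 V.
I_s = V_s/R = 13.396/3.42 = 3.9170 A.
P_out = V_s I_s = 13.396 × 3.9170 = 52.473 W.
P_in = P_out/η = 52.473/0.894 = 58.695 W.
I_p = P_in/V_p = 58.695/120 = 0.489 A.

I_p ≈ 0.489 A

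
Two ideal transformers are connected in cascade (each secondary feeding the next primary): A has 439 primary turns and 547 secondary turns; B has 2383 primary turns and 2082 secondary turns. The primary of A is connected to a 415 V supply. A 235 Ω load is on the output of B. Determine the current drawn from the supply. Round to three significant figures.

After A: V = 415.00 × 547/439 = 517.10 V.
After B: V = 517.10 × 2082/2383 = 451.78 V.
I_load = 451.78/235 = 1.9225 A, so P_out = 451.78 × 1.9225 = 868.53 W.
All ideal ⇒ P_in = P_out, so I_supply = 868.53/415 = 2.09 A.

I_supply ≈ 2.09 A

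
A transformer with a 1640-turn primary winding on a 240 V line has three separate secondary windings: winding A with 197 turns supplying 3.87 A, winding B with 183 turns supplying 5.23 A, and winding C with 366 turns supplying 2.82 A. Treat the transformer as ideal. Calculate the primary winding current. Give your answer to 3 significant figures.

I_p ≈ 1.68 A

V_A = 240 × 197/1640 = 28.829 V; V_B = 240 × 183/1640 = 26.780 V; V_C = 240 × 366/1640 = 53.561 V.
P_out = V_A I_A + V_B I_B + V_C I_C = 28.829×3.87 + 26.780×5.23 + 53.561×2.82 = 111.57 + 140.06 + 151.04 = 402.67 W.
Ideal ⇒ P_in = P_out, so I_p = P_out/V_p = 402.67/240 = 1.68 A.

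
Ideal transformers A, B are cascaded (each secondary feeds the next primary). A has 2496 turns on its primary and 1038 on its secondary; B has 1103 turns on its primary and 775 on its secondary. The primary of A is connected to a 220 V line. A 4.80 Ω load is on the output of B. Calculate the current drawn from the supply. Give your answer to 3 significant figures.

I_supply ≈ 3.91 A

After A: V = 220.00 × 1038/2496 = 91.490 V.
After B: V = 91.490 × 775/1103 = 64.284 V.
I_load = 64.284/4.80 = 13.392 A, so P_out = 64.284 × 13.392 = 860.92 W.
All ideal ⇒ P_in = P_out, so I_supply = 860.92/220 = 3.91 A.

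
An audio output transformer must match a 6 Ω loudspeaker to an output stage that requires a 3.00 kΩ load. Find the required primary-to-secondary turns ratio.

N_p/N_s ≈ 22.4

Z_p/Z_s = (N_p/N_s)², so N_p/N_s = √(3000/6) = √500 = 22.4.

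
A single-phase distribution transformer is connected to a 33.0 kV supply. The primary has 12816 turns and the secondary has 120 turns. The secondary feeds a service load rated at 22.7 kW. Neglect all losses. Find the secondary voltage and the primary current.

V_s = V_p × N_s/N_p = 33000 × 120/12816 = 308.99 V.
I_s = P/V_s = 22700/308.99 = 73.465 A.
I_p = I_s × N_s/N_p = 73.465 × 120/12816 = 0.688 A.

V_s ≈ 309 V, I_p ≈ 0.688 A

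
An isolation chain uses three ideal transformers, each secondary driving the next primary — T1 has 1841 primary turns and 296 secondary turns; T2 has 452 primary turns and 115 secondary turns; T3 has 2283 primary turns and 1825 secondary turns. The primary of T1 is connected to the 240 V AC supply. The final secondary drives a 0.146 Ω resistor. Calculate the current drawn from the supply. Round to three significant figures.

I_supply ≈ 1.76 A

Secondary of T1: V = 240.00 × 296/1841 = 38.588 V.
Secondary of T2: V = 38.588 × 115/452 = 9.8177 V.
Secondary of T3: V = 9.8177 × 1825/2283 = 7.8481 V.
I_load = 7.8481/0.146 = 53.754 A, so P_out = 7.8481 × 53.754 = 421.87 W.
All ideal ⇒ P_in = P_out, so I_supply = 421.87/240 = 1.76 A.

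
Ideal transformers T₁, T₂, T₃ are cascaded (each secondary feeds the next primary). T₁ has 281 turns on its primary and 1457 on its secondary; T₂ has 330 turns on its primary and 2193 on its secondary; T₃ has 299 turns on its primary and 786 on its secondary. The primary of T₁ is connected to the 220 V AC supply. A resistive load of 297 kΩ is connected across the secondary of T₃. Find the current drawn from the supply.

After T₁: V = 220.00 × 1457/281 = 1140.7 V.
After T₂: V = 1140.7 × 2193/330 = 7580.5 V.
After T₃: V = 7580.5 × 786/299 = 19927 V.
I_load = 19927/297000 = 0.067096 A, so P_out = 19927 × 0.067096 = 1337.0 W.
All ideal ⇒ P_in = P_out, so I_supply = 1337.0/220 = 6.08 A.

I_supply ≈ 6.08 A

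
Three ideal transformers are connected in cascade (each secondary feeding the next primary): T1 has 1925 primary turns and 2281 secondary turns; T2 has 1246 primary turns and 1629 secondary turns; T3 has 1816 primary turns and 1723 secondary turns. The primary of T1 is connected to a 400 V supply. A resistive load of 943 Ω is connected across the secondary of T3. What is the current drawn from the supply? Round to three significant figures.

I_supply ≈ 0.916 A

Secondary of T1: V = 400.00 × 2281/1925 = 473.97 V.
Secondary of T2: V = 473.97 × 1629/1246 = 619.67 V.
Secondary of T3: V = 619.67 × 1723/1816 = 587.93 V.
I_load = 587.93/943 = 0.62347 A, so P_out = 587.93 × 0.62347 = 366.56 W.
All ideal ⇒ P_in = P_out, so I_supply = 366.56/400 = 0.916 A.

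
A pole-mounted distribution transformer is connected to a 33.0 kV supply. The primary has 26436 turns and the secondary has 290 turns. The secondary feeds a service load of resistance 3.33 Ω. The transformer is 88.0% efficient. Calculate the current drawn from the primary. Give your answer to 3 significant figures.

I_p ≈ 1.36 A

V_s = 33000 × 290/26436 = 362.01 V.
I_s = V_s/R = 362.01/3.33 = 108.71 A.
P_out = V_s I_s = 362.01 × 108.71 = 39354 W.
P_in = P_out/η = 39354/0.880 = 44720 W.
I_p = P_in/V_p = 44720/33000 = 1.36 A.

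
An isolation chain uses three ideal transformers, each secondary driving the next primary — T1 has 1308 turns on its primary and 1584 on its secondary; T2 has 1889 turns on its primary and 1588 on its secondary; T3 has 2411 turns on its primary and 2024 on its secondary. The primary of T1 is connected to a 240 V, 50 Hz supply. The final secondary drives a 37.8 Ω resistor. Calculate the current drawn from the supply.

I_supply ≈ 4.64 A

Secondary of T1: V = 240.00 × 1584/1308 = 290.64 V.
Secondary of T2: V = 290.64 × 1588/1889 = 244.33 V.
Secondary of T3: V = 244.33 × 2024/2411 = 205.11 V.
I_load = 205.11/37.8 = 5.4262 A, so P_out = 205.11 × 5.4262 = 1113.0 W.
All ideal ⇒ P_in = P_out, so I_supply = 1113.0/240 = 4.64 A.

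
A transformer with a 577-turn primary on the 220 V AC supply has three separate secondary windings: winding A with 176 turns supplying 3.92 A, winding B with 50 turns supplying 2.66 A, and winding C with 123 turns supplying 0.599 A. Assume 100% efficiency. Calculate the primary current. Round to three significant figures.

V_A = 220 × 176/577 = 67.106 V; V_B = 220 × 50/577 = 19.064 V; V_C = 220 × 123/577 = 46.898 V.
P_out = V_A I_A + V_B I_B + V_C I_C = 67.106×3.92 + 19.064×2.66 + 46.898×0.599 = 263.05 + 50.711 + 28.092 = 341.86 W.
Ideal ⇒ P_in = P_out, so I_p = P_out/V_p = 341.86/220 = 1.55 A.

I_p ≈ 1.55 A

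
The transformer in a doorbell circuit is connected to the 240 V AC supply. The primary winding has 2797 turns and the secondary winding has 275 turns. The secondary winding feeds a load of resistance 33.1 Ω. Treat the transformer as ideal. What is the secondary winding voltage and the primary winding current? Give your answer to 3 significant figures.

V_s = V_p × N_s/N_p = 240 × 275/2797 = 23.597 V.
I_s = V_s/R = 23.597/33.1 = 0.71289 A.
I_p = I_s × N_s/N_p = 0.71289 × 275/2797 = 0.0701 A.

V_s ≈ 23.6 V, I_p ≈ 0.0701 A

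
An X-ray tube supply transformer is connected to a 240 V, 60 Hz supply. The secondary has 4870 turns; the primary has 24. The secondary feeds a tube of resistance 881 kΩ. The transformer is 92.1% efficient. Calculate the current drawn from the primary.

V_s = 240 × 4870/24 = 48700 V.
I_s = V_s/R = 48700/881000 = 0.055278 A.
P_out = V_s I_s = 48700 × 0.055278 = 2692.0 W.
P_in = P_out/η = 2692.0/0.921 = 2923.0 W.
I_p = P_in/V_p = 2923.0/240 = 12.2 A.

I_p ≈ 12.2 A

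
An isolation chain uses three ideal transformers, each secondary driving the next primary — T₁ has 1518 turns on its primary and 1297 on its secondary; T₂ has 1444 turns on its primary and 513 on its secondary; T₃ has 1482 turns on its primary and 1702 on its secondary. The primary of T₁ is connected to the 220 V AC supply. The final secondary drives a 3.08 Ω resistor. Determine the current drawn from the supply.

I_supply ≈ 8.68 A

After T₁: V = 220.00 × 1297/1518 = 187.97 V.
After T₂: V = 187.97 × 513/1444 = 66.779 V.
After T₃: V = 66.779 × 1702/1482 = 76.692 V.
I_load = 76.692/3.08 = 24.900 A, so P_out = 76.692 × 24.900 = 1909.7 W.
All ideal ⇒ P_in = P_out, so I_supply = 1909.7/220 = 8.68 A.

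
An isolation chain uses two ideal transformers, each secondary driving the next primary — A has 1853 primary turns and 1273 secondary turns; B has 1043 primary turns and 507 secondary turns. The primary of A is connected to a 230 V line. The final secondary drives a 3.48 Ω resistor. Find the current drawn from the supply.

Secondary of A: V = 230.00 × 1273/1853 = 158.01 V.
Secondary of B: V = 158.01 × 507/1043 = 76.808 V.
I_load = 76.808/3.48 = 22.071 A, so P_out = 76.808 × 22.071 = 1695.2 W.
All ideal ⇒ P_in = P_out, so I_supply = 1695.2/230 = 7.37 A.

I_supply ≈ 7.37 A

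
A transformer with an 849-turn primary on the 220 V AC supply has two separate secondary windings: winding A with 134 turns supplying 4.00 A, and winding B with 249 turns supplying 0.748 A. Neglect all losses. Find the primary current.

V_A = 220 × 134/849 = 34.723 V; V_B = 220 × 249/849 = 64.523 V.
P_out = V_A I_A + V_B I_B = 34.723×4.00 + 64.523×0.748 = 138.89 + 48.263 = 187.16 W.
Ideal ⇒ P_in = P_out, so I_p = P_out/V_p = 187.16/220 = 0.851 A.

I_p ≈ 0.851 A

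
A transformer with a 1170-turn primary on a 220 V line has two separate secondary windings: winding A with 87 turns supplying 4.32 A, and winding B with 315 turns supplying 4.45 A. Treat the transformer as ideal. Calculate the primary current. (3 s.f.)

I_p ≈ 1.52 A

V_A = 220 × 87/1170 = 16.359 V; V_B = 220 × 315/1170 = 59.231 V.
P_out = V_A I_A + V_B I_B = 16.359×4.32 + 59.231×4.45 = 70.671 + 263.58 = 334.25 W.
Ideal ⇒ P_in = P_out, so I_p = P_out/V_p = 334.25/220 = 1.52 A.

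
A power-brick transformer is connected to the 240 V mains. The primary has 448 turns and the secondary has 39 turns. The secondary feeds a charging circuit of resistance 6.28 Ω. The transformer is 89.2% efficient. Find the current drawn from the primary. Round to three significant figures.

I_p ≈ 0.325 A

V_s = 240 × 39/448 = 20.893 V.
I_s = V_s/R = 20.893/6.28 = 3.3269 A.
P_out = V_s I_s = 20.893 × 3.3269 = 69.508 W.
P_in = P_out/η = 69.508/0.892 = 77.924 W.
I_p = P_in/V_p = 77.924/240 = 0.325 A.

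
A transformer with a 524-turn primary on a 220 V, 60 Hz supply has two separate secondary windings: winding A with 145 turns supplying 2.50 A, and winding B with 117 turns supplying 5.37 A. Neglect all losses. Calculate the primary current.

I_p ≈ 1.89 A

V_A = 220 × 145/524 = 60.878 V; V_B = 220 × 117/524 = 49.122 V.
P_out = V_A I_A + V_B I_B = 60.878×2.50 + 49.122×5.37 = 152.19 + 263.79 = 415.98 W.
Ideal ⇒ P_in = P_out, so I_p = P_out/V_p = 415.98/220 = 1.89 A.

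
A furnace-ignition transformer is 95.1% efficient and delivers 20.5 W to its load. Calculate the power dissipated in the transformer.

P_loss ≈ 1.06 W

P_in = P_out/η = 20.5/0.951 = 21.5563 W.
P_loss = P_in − P_out = 21.5563 − 20.5 = 1.06 W.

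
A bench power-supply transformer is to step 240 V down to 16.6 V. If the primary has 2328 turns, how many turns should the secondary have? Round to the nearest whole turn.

N_s/N_p = V_s/V_p, so N_s = 2328 × 16.6/240 = 161.0 ≈ 161 turns.

N_s = 161 turns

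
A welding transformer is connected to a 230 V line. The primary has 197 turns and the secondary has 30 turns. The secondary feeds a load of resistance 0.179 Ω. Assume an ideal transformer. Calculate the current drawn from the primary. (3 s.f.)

I_p ≈ 29.8 A

V_s = V_p × N_s/N_p = 230 × 30/197 = 35.025 V.
I_s = V_s/R = 35.025/0.179 = 195.67 A.
For an ideal transformer I_p N_p = I_s N_s, so I_p = 195.67 × 30/197 = 29.8 A.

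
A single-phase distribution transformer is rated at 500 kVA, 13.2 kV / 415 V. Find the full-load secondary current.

I_s = S/V_s = 500000/415 = 1200 A.

I_s ≈ 1200 A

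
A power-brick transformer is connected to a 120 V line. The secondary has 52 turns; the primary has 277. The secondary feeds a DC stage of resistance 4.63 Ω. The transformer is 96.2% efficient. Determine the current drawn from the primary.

V_s = 120 × 52/277 = 22.527 V.
I_s = V_s/R = 22.527/4.63 = 4.8655 A.
P_out = V_s I_s = 22.527 × 4.8655 = 109.60 W.
P_in = P_out/η = 109.60/0.962 = 113.93 W.
I_p = P_in/V_p = 113.93/120 = 0.949 A.

I_p ≈ 0.949 A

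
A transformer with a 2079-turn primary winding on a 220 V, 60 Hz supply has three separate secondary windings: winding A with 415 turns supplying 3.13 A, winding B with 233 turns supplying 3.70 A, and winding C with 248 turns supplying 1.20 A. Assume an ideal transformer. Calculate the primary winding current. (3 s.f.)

V_A = 220 × 415/2079 = 43.915 V; V_B = 220 × 233/2079 = 24.656 V; V_C = 220 × 248/2079 = 26.243 V.
P_out = V_A I_A + V_B I_B + V_C I_C = 43.915×3.13 + 24.656×3.70 + 26.243×1.20 = 137.46 + 91.228 + 31.492 = 260.17 W.
Ideal ⇒ P_in = P_out, so I_p = P_out/V_p = 260.17/220 = 1.18 A.

I_p ≈ 1.18 A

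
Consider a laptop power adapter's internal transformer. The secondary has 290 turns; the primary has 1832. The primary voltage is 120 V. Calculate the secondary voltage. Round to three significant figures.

V_s/V_p = N_s/N_p, so V_s = 120 × 290/1832 = 19.0 V.

V_s ≈ 19.0 V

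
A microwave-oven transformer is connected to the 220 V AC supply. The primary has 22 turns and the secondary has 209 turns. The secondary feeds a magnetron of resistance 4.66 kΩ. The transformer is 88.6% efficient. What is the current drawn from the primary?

I_p ≈ 4.81 A

V_s = 220 × 209/22 = 2090.0 V.
I_s = V_s/R = 2090.0/4660 = 0.44850 A.
P_out = V_s I_s = 2090.0 × 0.44850 = 937.36 W.
P_in = P_out/η = 937.36/0.886 = 1058.0 W.
I_p = P_in/V_p = 1058.0/220 = 4.81 A.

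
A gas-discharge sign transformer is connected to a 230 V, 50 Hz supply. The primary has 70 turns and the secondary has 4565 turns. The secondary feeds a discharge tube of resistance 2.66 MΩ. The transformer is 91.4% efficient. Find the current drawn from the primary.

V_s = 230 × 4565/70 = 14999 V.
I_s = V_s/R = 14999/(2.66×10^6) = 0.0056388 A.
P_out = V_s I_s = 14999 × 0.0056388 = 84.578 W.
P_in = P_out/η = 84.578/0.914 = 92.537 W.
I_p = P_in/V_p = 92.537/230 = 0.402 A.

I_p ≈ 0.402 A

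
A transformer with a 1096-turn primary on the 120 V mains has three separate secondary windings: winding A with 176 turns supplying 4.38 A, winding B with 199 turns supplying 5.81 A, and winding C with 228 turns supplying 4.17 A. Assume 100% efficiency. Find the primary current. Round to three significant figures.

I_p ≈ 2.63 A

V_A = 120 × 176/1096 = 19.270 V; V_B = 120 × 199/1096 = 21.788 V; V_C = 120 × 228/1096 = 24.964 V.
P_out = V_A I_A + V_B I_B + V_C I_C = 19.270×4.38 + 21.788×5.81 + 24.964×4.17 = 84.403 + 126.59 + 104.10 = 315.09 W.
Ideal ⇒ P_in = P_out, so I_p = P_out/V_p = 315.09/120 = 2.63 A.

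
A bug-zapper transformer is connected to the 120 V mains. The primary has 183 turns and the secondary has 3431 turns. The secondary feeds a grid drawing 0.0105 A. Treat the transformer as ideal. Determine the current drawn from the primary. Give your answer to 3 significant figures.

For an ideal transformer I_p N_p = I_s N_s, so I_p = 0.0105 × 3431/183 = 0.197 A.

I_p ≈ 0.197 A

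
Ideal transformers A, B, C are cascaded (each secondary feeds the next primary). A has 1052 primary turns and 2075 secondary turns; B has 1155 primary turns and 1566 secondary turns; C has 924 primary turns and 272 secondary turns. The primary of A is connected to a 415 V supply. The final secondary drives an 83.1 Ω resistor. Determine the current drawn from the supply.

I_supply ≈ 3.10 A

Secondary of A: V = 415.00 × 2075/1052 = 818.56 V.
Secondary of B: V = 818.56 × 1566/1155 = 1109.8 V.
Secondary of C: V = 1109.8 × 272/924 = 326.71 V.
I_load = 326.71/83.1 = 3.9315 A, so P_out = 326.71 × 3.9315 = 1284.4 W.
All ideal ⇒ P_in = P_out, so I_supply = 1284.4/415 = 3.10 A.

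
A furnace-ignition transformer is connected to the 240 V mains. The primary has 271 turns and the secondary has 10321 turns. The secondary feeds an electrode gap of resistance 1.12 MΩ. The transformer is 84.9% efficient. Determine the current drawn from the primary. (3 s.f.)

V_s = 240 × 10321/271 = 9140.4 V.
I_s = V_s/R = 9140.4/(1.12×10^6) = 0.0081610 A.
P_out = V_s I_s = 9140.4 × 0.0081610 = 74.595 W.
P_in = P_out/η = 74.595/0.849 = 87.862 W.
I_p = P_in/V_p = 87.862/240 = 0.366 A.

I_p ≈ 0.366 A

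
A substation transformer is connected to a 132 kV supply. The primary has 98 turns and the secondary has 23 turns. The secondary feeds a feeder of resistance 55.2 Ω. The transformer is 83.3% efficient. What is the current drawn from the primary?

V_s = 132000 × 23/98 = 30980 V.
I_s = V_s/R = 30980/55.2 = 561.22 A.
P_out = V_s I_s = 30980 × 561.22 = 1.7387×10^7 W.
P_in = P_out/η = 1.7387×10^7/0.833 = 2.0872×10^7 W.
I_p = P_in/V_p = 2.0872×10^7/132000 = 158 A.

I_p ≈ 158 A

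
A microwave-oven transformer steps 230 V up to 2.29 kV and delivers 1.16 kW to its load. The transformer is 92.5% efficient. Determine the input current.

P_in = P_out/η = 1160/0.925 = 1254.1 W.
I_in = P_in/V_in = 1254.1/230 = 5.45 A.

I_in ≈ 5.45 A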